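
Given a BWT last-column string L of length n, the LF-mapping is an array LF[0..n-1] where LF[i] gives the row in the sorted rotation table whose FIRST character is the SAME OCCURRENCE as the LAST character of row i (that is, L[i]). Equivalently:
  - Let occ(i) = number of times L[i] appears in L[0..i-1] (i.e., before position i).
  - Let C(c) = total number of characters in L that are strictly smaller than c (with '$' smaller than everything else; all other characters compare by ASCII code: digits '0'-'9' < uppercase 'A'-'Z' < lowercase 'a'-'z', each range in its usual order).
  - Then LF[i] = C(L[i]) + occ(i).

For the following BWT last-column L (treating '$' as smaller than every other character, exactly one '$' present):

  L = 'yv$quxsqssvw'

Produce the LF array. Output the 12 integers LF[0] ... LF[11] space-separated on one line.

Answer: 11 7 0 1 6 10 3 2 4 5 8 9

Derivation:
Char counts: '$':1, 'q':2, 's':3, 'u':1, 'v':2, 'w':1, 'x':1, 'y':1
C (first-col start): C('$')=0, C('q')=1, C('s')=3, C('u')=6, C('v')=7, C('w')=9, C('x')=10, C('y')=11
L[0]='y': occ=0, LF[0]=C('y')+0=11+0=11
L[1]='v': occ=0, LF[1]=C('v')+0=7+0=7
L[2]='$': occ=0, LF[2]=C('$')+0=0+0=0
L[3]='q': occ=0, LF[3]=C('q')+0=1+0=1
L[4]='u': occ=0, LF[4]=C('u')+0=6+0=6
L[5]='x': occ=0, LF[5]=C('x')+0=10+0=10
L[6]='s': occ=0, LF[6]=C('s')+0=3+0=3
L[7]='q': occ=1, LF[7]=C('q')+1=1+1=2
L[8]='s': occ=1, LF[8]=C('s')+1=3+1=4
L[9]='s': occ=2, LF[9]=C('s')+2=3+2=5
L[10]='v': occ=1, LF[10]=C('v')+1=7+1=8
L[11]='w': occ=0, LF[11]=C('w')+0=9+0=9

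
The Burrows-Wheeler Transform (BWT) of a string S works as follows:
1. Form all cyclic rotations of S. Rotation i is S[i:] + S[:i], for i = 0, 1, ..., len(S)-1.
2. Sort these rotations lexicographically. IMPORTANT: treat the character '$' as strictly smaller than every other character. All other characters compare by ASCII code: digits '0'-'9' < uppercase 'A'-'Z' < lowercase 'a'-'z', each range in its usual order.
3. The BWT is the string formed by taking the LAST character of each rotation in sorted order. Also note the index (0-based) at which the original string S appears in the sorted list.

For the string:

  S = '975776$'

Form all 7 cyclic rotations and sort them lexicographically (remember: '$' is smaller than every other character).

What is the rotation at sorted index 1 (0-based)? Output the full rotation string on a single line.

Answer: 5776$97

Derivation:
All 7 rotations (rotation i = S[i:]+S[:i]):
  rot[0] = 975776$
  rot[1] = 75776$9
  rot[2] = 5776$97
  rot[3] = 776$975
  rot[4] = 76$9757
  rot[5] = 6$97577
  rot[6] = $975776
Sorted (with $ < everything):
  sorted[0] = $975776
  sorted[1] = 5776$97
  sorted[2] = 6$97577
  sorted[3] = 75776$9
  sorted[4] = 76$9757
  sorted[5] = 776$975
  sorted[6] = 975776$
sorted[1] = 5776$97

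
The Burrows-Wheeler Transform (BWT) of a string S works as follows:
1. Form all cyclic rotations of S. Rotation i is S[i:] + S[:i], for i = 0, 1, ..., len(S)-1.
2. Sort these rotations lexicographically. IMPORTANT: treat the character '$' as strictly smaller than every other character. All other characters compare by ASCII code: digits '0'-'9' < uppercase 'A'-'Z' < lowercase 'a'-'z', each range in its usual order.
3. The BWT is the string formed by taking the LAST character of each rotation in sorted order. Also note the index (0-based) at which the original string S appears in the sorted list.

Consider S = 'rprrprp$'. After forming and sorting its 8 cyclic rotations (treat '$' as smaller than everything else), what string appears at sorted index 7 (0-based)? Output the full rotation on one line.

Answer: rrprp$rp

Derivation:
All 8 rotations (rotation i = S[i:]+S[:i]):
  rot[0] = rprrprp$
  rot[1] = prrprp$r
  rot[2] = rrprp$rp
  rot[3] = rprp$rpr
  rot[4] = prp$rprr
  rot[5] = rp$rprrp
  rot[6] = p$rprrpr
  rot[7] = $rprrprp
Sorted (with $ < everything):
  sorted[0] = $rprrprp
  sorted[1] = p$rprrpr
  sorted[2] = prp$rprr
  sorted[3] = prrprp$r
  sorted[4] = rp$rprrp
  sorted[5] = rprp$rpr
  sorted[6] = rprrprp$
  sorted[7] = rrprp$rp
sorted[7] = rrprp$rp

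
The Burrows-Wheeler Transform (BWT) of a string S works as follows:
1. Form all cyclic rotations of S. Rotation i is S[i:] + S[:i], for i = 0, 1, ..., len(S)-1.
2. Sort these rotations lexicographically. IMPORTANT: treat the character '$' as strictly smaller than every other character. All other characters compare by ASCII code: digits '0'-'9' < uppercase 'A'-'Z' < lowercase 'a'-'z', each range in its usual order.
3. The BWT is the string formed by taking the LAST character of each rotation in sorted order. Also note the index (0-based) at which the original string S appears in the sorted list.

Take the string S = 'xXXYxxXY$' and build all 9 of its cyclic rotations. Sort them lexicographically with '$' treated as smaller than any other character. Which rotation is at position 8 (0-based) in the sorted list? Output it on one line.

Answer: xxXY$xXXY

Derivation:
All 9 rotations (rotation i = S[i:]+S[:i]):
  rot[0] = xXXYxxXY$
  rot[1] = XXYxxXY$x
  rot[2] = XYxxXY$xX
  rot[3] = YxxXY$xXX
  rot[4] = xxXY$xXXY
  rot[5] = xXY$xXXYx
  rot[6] = XY$xXXYxx
  rot[7] = Y$xXXYxxX
  rot[8] = $xXXYxxXY
Sorted (with $ < everything):
  sorted[0] = $xXXYxxXY
  sorted[1] = XXYxxXY$x
  sorted[2] = XY$xXXYxx
  sorted[3] = XYxxXY$xX
  sorted[4] = Y$xXXYxxX
  sorted[5] = YxxXY$xXX
  sorted[6] = xXXYxxXY$
  sorted[7] = xXY$xXXYx
  sorted[8] = xxXY$xXXY
sorted[8] = xxXY$xXXY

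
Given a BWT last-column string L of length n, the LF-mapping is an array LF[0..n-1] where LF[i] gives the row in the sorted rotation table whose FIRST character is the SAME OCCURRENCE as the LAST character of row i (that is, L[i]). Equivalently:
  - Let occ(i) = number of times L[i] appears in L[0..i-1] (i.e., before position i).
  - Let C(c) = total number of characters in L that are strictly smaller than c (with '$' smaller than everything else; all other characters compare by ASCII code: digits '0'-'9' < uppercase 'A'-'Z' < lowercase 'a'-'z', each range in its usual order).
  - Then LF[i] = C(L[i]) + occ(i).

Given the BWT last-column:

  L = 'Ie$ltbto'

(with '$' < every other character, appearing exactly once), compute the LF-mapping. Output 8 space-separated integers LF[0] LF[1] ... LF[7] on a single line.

Answer: 1 3 0 4 6 2 7 5

Derivation:
Char counts: '$':1, 'I':1, 'b':1, 'e':1, 'l':1, 'o':1, 't':2
C (first-col start): C('$')=0, C('I')=1, C('b')=2, C('e')=3, C('l')=4, C('o')=5, C('t')=6
L[0]='I': occ=0, LF[0]=C('I')+0=1+0=1
L[1]='e': occ=0, LF[1]=C('e')+0=3+0=3
L[2]='$': occ=0, LF[2]=C('$')+0=0+0=0
L[3]='l': occ=0, LF[3]=C('l')+0=4+0=4
L[4]='t': occ=0, LF[4]=C('t')+0=6+0=6
L[5]='b': occ=0, LF[5]=C('b')+0=2+0=2
L[6]='t': occ=1, LF[6]=C('t')+1=6+1=7
L[7]='o': occ=0, LF[7]=C('o')+0=5+0=5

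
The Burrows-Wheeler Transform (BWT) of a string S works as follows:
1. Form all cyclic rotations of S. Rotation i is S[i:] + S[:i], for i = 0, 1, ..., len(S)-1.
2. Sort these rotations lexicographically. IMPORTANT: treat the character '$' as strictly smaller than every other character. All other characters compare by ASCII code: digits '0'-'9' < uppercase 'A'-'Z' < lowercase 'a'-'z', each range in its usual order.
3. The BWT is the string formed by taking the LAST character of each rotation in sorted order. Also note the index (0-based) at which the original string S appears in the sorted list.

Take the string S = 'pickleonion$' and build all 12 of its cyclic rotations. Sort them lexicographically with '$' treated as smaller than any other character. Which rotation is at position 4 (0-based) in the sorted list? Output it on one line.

All 12 rotations (rotation i = S[i:]+S[:i]):
  rot[0] = pickleonion$
  rot[1] = ickleonion$p
  rot[2] = ckleonion$pi
  rot[3] = kleonion$pic
  rot[4] = leonion$pick
  rot[5] = eonion$pickl
  rot[6] = onion$pickle
  rot[7] = nion$pickleo
  rot[8] = ion$pickleon
  rot[9] = on$pickleoni
  rot[10] = n$pickleonio
  rot[11] = $pickleonion
Sorted (with $ < everything):
  sorted[0] = $pickleonion
  sorted[1] = ckleonion$pi
  sorted[2] = eonion$pickl
  sorted[3] = ickleonion$p
  sorted[4] = ion$pickleon
  sorted[5] = kleonion$pic
  sorted[6] = leonion$pick
  sorted[7] = n$pickleonio
  sorted[8] = nion$pickleo
  sorted[9] = on$pickleoni
  sorted[10] = onion$pickle
  sorted[11] = pickleonion$
sorted[4] = ion$pickleon

Answer: ion$pickleon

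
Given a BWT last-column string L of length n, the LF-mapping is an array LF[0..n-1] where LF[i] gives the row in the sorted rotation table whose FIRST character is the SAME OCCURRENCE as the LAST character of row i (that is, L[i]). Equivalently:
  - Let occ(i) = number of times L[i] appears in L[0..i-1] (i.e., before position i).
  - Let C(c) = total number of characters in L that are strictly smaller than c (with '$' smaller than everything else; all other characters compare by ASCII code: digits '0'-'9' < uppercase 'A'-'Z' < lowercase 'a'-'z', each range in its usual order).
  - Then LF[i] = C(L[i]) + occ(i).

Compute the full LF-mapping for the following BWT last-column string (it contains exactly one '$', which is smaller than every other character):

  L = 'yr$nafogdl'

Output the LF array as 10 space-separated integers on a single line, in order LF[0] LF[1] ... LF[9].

Char counts: '$':1, 'a':1, 'd':1, 'f':1, 'g':1, 'l':1, 'n':1, 'o':1, 'r':1, 'y':1
C (first-col start): C('$')=0, C('a')=1, C('d')=2, C('f')=3, C('g')=4, C('l')=5, C('n')=6, C('o')=7, C('r')=8, C('y')=9
L[0]='y': occ=0, LF[0]=C('y')+0=9+0=9
L[1]='r': occ=0, LF[1]=C('r')+0=8+0=8
L[2]='$': occ=0, LF[2]=C('$')+0=0+0=0
L[3]='n': occ=0, LF[3]=C('n')+0=6+0=6
L[4]='a': occ=0, LF[4]=C('a')+0=1+0=1
L[5]='f': occ=0, LF[5]=C('f')+0=3+0=3
L[6]='o': occ=0, LF[6]=C('o')+0=7+0=7
L[7]='g': occ=0, LF[7]=C('g')+0=4+0=4
L[8]='d': occ=0, LF[8]=C('d')+0=2+0=2
L[9]='l': occ=0, LF[9]=C('l')+0=5+0=5

Answer: 9 8 0 6 1 3 7 4 2 5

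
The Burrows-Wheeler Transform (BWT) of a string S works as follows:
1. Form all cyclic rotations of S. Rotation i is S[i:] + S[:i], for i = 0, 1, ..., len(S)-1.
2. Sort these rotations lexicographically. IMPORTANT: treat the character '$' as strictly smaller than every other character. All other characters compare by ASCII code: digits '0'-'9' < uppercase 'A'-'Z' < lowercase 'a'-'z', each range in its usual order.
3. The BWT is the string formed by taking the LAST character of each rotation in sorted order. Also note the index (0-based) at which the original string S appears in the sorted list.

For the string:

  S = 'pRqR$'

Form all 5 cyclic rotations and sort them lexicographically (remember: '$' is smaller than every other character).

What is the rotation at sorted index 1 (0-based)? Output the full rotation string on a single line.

All 5 rotations (rotation i = S[i:]+S[:i]):
  rot[0] = pRqR$
  rot[1] = RqR$p
  rot[2] = qR$pR
  rot[3] = R$pRq
  rot[4] = $pRqR
Sorted (with $ < everything):
  sorted[0] = $pRqR
  sorted[1] = R$pRq
  sorted[2] = RqR$p
  sorted[3] = pRqR$
  sorted[4] = qR$pR
sorted[1] = R$pRq

Answer: R$pRq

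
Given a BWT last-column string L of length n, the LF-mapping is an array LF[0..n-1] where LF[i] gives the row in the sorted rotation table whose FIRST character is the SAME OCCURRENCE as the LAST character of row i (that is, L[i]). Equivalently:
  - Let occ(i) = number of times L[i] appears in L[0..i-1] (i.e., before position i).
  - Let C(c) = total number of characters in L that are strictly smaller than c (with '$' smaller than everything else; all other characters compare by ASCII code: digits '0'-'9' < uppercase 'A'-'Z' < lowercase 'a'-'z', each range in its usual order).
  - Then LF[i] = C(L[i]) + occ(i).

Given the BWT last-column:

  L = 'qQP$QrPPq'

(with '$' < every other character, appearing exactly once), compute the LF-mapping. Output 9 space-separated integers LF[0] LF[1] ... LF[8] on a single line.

Char counts: '$':1, 'P':3, 'Q':2, 'q':2, 'r':1
C (first-col start): C('$')=0, C('P')=1, C('Q')=4, C('q')=6, C('r')=8
L[0]='q': occ=0, LF[0]=C('q')+0=6+0=6
L[1]='Q': occ=0, LF[1]=C('Q')+0=4+0=4
L[2]='P': occ=0, LF[2]=C('P')+0=1+0=1
L[3]='$': occ=0, LF[3]=C('$')+0=0+0=0
L[4]='Q': occ=1, LF[4]=C('Q')+1=4+1=5
L[5]='r': occ=0, LF[5]=C('r')+0=8+0=8
L[6]='P': occ=1, LF[6]=C('P')+1=1+1=2
L[7]='P': occ=2, LF[7]=C('P')+2=1+2=3
L[8]='q': occ=1, LF[8]=C('q')+1=6+1=7

Answer: 6 4 1 0 5 8 2 3 7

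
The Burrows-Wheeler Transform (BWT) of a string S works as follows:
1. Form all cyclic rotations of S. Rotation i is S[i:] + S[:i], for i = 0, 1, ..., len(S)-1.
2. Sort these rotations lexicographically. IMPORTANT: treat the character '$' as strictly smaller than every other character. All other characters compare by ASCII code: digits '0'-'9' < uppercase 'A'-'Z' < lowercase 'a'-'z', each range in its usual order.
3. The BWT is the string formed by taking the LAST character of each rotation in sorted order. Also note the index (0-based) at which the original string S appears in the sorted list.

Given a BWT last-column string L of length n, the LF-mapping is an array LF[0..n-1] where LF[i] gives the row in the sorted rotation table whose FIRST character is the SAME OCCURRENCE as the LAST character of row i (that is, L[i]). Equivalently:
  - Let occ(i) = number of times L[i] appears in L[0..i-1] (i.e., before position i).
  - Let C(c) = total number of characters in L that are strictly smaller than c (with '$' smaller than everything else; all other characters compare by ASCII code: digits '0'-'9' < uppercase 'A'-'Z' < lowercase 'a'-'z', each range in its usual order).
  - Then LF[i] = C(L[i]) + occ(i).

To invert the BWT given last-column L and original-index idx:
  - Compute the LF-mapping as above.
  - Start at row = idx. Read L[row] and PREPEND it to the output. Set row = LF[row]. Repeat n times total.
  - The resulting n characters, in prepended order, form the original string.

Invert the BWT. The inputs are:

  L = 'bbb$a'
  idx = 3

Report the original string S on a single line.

LF mapping: 2 3 4 0 1
Walk LF starting at row 3, prepending L[row]:
  step 1: row=3, L[3]='$', prepend. Next row=LF[3]=0
  step 2: row=0, L[0]='b', prepend. Next row=LF[0]=2
  step 3: row=2, L[2]='b', prepend. Next row=LF[2]=4
  step 4: row=4, L[4]='a', prepend. Next row=LF[4]=1
  step 5: row=1, L[1]='b', prepend. Next row=LF[1]=3
Reversed output: babb$

Answer: babb$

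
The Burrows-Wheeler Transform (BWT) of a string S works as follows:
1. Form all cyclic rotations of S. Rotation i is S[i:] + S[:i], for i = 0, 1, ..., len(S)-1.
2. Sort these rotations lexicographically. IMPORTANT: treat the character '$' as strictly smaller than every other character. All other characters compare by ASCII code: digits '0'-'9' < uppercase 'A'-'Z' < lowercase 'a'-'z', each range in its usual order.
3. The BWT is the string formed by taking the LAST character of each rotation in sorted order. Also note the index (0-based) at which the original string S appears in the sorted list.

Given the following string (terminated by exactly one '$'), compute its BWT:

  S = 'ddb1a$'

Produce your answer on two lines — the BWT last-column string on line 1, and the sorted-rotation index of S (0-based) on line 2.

Answer: ab1dd$
5

Derivation:
All 6 rotations (rotation i = S[i:]+S[:i]):
  rot[0] = ddb1a$
  rot[1] = db1a$d
  rot[2] = b1a$dd
  rot[3] = 1a$ddb
  rot[4] = a$ddb1
  rot[5] = $ddb1a
Sorted (with $ < everything):
  sorted[0] = $ddb1a  (last char: 'a')
  sorted[1] = 1a$ddb  (last char: 'b')
  sorted[2] = a$ddb1  (last char: '1')
  sorted[3] = b1a$dd  (last char: 'd')
  sorted[4] = db1a$d  (last char: 'd')
  sorted[5] = ddb1a$  (last char: '$')
Last column: ab1dd$
Original string S is at sorted index 5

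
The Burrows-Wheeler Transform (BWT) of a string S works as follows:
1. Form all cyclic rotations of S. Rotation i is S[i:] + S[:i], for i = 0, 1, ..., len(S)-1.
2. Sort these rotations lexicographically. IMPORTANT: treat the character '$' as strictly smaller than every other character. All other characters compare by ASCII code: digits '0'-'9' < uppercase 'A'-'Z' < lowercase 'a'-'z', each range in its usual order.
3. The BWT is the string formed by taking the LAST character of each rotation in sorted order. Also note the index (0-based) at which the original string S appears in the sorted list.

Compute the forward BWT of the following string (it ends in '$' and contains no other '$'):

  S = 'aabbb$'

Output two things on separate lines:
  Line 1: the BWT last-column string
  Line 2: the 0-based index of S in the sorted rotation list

All 6 rotations (rotation i = S[i:]+S[:i]):
  rot[0] = aabbb$
  rot[1] = abbb$a
  rot[2] = bbb$aa
  rot[3] = bb$aab
  rot[4] = b$aabb
  rot[5] = $aabbb
Sorted (with $ < everything):
  sorted[0] = $aabbb  (last char: 'b')
  sorted[1] = aabbb$  (last char: '$')
  sorted[2] = abbb$a  (last char: 'a')
  sorted[3] = b$aabb  (last char: 'b')
  sorted[4] = bb$aab  (last char: 'b')
  sorted[5] = bbb$aa  (last char: 'a')
Last column: b$abba
Original string S is at sorted index 1

Answer: b$abba
1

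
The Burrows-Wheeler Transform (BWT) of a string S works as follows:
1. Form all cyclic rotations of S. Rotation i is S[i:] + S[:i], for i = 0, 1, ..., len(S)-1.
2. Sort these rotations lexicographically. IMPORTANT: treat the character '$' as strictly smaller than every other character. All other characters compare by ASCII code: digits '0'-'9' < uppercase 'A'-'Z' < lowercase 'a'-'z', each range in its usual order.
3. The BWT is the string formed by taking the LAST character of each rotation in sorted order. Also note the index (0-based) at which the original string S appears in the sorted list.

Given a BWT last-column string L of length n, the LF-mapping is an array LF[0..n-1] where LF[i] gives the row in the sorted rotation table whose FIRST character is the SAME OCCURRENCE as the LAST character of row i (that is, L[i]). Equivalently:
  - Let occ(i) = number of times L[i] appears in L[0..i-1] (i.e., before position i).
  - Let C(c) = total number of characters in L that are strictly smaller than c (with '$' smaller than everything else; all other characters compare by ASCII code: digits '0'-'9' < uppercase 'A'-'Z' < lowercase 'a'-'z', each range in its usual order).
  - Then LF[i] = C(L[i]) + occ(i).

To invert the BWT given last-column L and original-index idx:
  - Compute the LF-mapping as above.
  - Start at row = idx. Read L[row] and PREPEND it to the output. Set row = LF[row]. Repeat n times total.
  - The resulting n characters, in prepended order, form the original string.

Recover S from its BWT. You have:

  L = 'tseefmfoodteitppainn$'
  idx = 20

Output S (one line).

Answer: toffeedisappointment$

Derivation:
LF mapping: 18 17 3 4 6 10 7 13 14 2 19 5 8 20 15 16 1 9 11 12 0
Walk LF starting at row 20, prepending L[row]:
  step 1: row=20, L[20]='$', prepend. Next row=LF[20]=0
  step 2: row=0, L[0]='t', prepend. Next row=LF[0]=18
  step 3: row=18, L[18]='n', prepend. Next row=LF[18]=11
  step 4: row=11, L[11]='e', prepend. Next row=LF[11]=5
  step 5: row=5, L[5]='m', prepend. Next row=LF[5]=10
  step 6: row=10, L[10]='t', prepend. Next row=LF[10]=19
  step 7: row=19, L[19]='n', prepend. Next row=LF[19]=12
  step 8: row=12, L[12]='i', prepend. Next row=LF[12]=8
  step 9: row=8, L[8]='o', prepend. Next row=LF[8]=14
  step 10: row=14, L[14]='p', prepend. Next row=LF[14]=15
  step 11: row=15, L[15]='p', prepend. Next row=LF[15]=16
  step 12: row=16, L[16]='a', prepend. Next row=LF[16]=1
  step 13: row=1, L[1]='s', prepend. Next row=LF[1]=17
  step 14: row=17, L[17]='i', prepend. Next row=LF[17]=9
  step 15: row=9, L[9]='d', prepend. Next row=LF[9]=2
  step 16: row=2, L[2]='e', prepend. Next row=LF[2]=3
  step 17: row=3, L[3]='e', prepend. Next row=LF[3]=4
  step 18: row=4, L[4]='f', prepend. Next row=LF[4]=6
  step 19: row=6, L[6]='f', prepend. Next row=LF[6]=7
  step 20: row=7, L[7]='o', prepend. Next row=LF[7]=13
  step 21: row=13, L[13]='t', prepend. Next row=LF[13]=20
Reversed output: toffeedisappointment$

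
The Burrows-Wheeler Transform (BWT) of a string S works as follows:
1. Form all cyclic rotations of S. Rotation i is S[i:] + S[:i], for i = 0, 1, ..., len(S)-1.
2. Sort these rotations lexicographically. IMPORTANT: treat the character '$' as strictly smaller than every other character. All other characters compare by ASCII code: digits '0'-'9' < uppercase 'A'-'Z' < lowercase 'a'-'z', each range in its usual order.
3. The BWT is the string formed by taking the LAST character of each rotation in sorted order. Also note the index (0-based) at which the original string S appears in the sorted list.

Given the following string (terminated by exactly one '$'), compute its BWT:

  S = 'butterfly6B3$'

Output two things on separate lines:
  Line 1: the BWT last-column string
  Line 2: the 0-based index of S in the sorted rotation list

All 13 rotations (rotation i = S[i:]+S[:i]):
  rot[0] = butterfly6B3$
  rot[1] = utterfly6B3$b
  rot[2] = tterfly6B3$bu
  rot[3] = terfly6B3$but
  rot[4] = erfly6B3$butt
  rot[5] = rfly6B3$butte
  rot[6] = fly6B3$butter
  rot[7] = ly6B3$butterf
  rot[8] = y6B3$butterfl
  rot[9] = 6B3$butterfly
  rot[10] = B3$butterfly6
  rot[11] = 3$butterfly6B
  rot[12] = $butterfly6B3
Sorted (with $ < everything):
  sorted[0] = $butterfly6B3  (last char: '3')
  sorted[1] = 3$butterfly6B  (last char: 'B')
  sorted[2] = 6B3$butterfly  (last char: 'y')
  sorted[3] = B3$butterfly6  (last char: '6')
  sorted[4] = butterfly6B3$  (last char: '$')
  sorted[5] = erfly6B3$butt  (last char: 't')
  sorted[6] = fly6B3$butter  (last char: 'r')
  sorted[7] = ly6B3$butterf  (last char: 'f')
  sorted[8] = rfly6B3$butte  (last char: 'e')
  sorted[9] = terfly6B3$but  (last char: 't')
  sorted[10] = tterfly6B3$bu  (last char: 'u')
  sorted[11] = utterfly6B3$b  (last char: 'b')
  sorted[12] = y6B3$butterfl  (last char: 'l')
Last column: 3By6$trfetubl
Original string S is at sorted index 4

Answer: 3By6$trfetubl
4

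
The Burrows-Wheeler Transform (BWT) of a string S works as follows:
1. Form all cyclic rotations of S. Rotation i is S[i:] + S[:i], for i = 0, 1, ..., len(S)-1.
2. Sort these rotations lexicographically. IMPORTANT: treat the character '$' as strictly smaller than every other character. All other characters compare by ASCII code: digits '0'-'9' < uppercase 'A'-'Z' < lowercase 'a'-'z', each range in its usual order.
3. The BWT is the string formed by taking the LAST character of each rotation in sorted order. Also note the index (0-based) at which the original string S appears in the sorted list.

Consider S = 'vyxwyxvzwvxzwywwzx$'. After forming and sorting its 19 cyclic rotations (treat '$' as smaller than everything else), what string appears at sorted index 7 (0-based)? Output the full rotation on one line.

All 19 rotations (rotation i = S[i:]+S[:i]):
  rot[0] = vyxwyxvzwvxzwywwzx$
  rot[1] = yxwyxvzwvxzwywwzx$v
  rot[2] = xwyxvzwvxzwywwzx$vy
  rot[3] = wyxvzwvxzwywwzx$vyx
  rot[4] = yxvzwvxzwywwzx$vyxw
  rot[5] = xvzwvxzwywwzx$vyxwy
  rot[6] = vzwvxzwywwzx$vyxwyx
  rot[7] = zwvxzwywwzx$vyxwyxv
  rot[8] = wvxzwywwzx$vyxwyxvz
  rot[9] = vxzwywwzx$vyxwyxvzw
  rot[10] = xzwywwzx$vyxwyxvzwv
  rot[11] = zwywwzx$vyxwyxvzwvx
  rot[12] = wywwzx$vyxwyxvzwvxz
  rot[13] = ywwzx$vyxwyxvzwvxzw
  rot[14] = wwzx$vyxwyxvzwvxzwy
  rot[15] = wzx$vyxwyxvzwvxzwyw
  rot[16] = zx$vyxwyxvzwvxzwyww
  rot[17] = x$vyxwyxvzwvxzwywwz
  rot[18] = $vyxwyxvzwvxzwywwzx
Sorted (with $ < everything):
  sorted[0] = $vyxwyxvzwvxzwywwzx
  sorted[1] = vxzwywwzx$vyxwyxvzw
  sorted[2] = vyxwyxvzwvxzwywwzx$
  sorted[3] = vzwvxzwywwzx$vyxwyx
  sorted[4] = wvxzwywwzx$vyxwyxvz
  sorted[5] = wwzx$vyxwyxvzwvxzwy
  sorted[6] = wywwzx$vyxwyxvzwvxz
  sorted[7] = wyxvzwvxzwywwzx$vyx
  sorted[8] = wzx$vyxwyxvzwvxzwyw
  sorted[9] = x$vyxwyxvzwvxzwywwz
  sorted[10] = xvzwvxzwywwzx$vyxwy
  sorted[11] = xwyxvzwvxzwywwzx$vy
  sorted[12] = xzwywwzx$vyxwyxvzwv
  sorted[13] = ywwzx$vyxwyxvzwvxzw
  sorted[14] = yxvzwvxzwywwzx$vyxw
  sorted[15] = yxwyxvzwvxzwywwzx$v
  sorted[16] = zwvxzwywwzx$vyxwyxv
  sorted[17] = zwywwzx$vyxwyxvzwvx
  sorted[18] = zx$vyxwyxvzwvxzwyww
sorted[7] = wyxvzwvxzwywwzx$vyx

Answer: wyxvzwvxzwywwzx$vyx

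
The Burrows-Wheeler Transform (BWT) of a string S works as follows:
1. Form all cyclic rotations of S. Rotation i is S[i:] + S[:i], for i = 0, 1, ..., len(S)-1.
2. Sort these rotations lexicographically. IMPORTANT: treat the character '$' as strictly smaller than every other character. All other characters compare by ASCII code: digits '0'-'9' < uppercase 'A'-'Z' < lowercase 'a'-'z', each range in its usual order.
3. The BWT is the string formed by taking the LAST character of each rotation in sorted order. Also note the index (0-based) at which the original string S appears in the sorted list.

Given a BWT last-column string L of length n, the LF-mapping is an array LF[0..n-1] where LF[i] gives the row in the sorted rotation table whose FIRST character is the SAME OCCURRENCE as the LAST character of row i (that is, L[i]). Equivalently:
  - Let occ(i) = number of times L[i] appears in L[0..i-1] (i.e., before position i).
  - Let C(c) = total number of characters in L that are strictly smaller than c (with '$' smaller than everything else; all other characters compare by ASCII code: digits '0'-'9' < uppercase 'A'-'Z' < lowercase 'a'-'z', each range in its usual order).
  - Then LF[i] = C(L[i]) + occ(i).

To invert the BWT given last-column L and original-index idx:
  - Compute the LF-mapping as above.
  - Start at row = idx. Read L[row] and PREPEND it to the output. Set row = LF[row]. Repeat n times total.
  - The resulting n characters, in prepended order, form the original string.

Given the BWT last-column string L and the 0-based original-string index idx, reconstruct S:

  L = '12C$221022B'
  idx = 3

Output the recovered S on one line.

Answer: 1222022BC1$

Derivation:
LF mapping: 2 4 10 0 5 6 3 1 7 8 9
Walk LF starting at row 3, prepending L[row]:
  step 1: row=3, L[3]='$', prepend. Next row=LF[3]=0
  step 2: row=0, L[0]='1', prepend. Next row=LF[0]=2
  step 3: row=2, L[2]='C', prepend. Next row=LF[2]=10
  step 4: row=10, L[10]='B', prepend. Next row=LF[10]=9
  step 5: row=9, L[9]='2', prepend. Next row=LF[9]=8
  step 6: row=8, L[8]='2', prepend. Next row=LF[8]=7
  step 7: row=7, L[7]='0', prepend. Next row=LF[7]=1
  step 8: row=1, L[1]='2', prepend. Next row=LF[1]=4
  step 9: row=4, L[4]='2', prepend. Next row=LF[4]=5
  step 10: row=5, L[5]='2', prepend. Next row=LF[5]=6
  step 11: row=6, L[6]='1', prepend. Next row=LF[6]=3
Reversed output: 1222022BC1$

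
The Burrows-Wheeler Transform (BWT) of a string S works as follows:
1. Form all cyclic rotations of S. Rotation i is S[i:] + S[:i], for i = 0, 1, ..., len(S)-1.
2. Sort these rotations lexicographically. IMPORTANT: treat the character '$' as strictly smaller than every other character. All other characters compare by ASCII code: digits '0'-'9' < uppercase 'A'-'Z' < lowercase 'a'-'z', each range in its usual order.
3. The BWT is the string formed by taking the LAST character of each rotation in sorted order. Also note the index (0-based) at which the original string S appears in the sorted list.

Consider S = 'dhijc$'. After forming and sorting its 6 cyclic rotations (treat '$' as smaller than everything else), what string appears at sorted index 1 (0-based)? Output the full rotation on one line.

Answer: c$dhij

Derivation:
All 6 rotations (rotation i = S[i:]+S[:i]):
  rot[0] = dhijc$
  rot[1] = hijc$d
  rot[2] = ijc$dh
  rot[3] = jc$dhi
  rot[4] = c$dhij
  rot[5] = $dhijc
Sorted (with $ < everything):
  sorted[0] = $dhijc
  sorted[1] = c$dhij
  sorted[2] = dhijc$
  sorted[3] = hijc$d
  sorted[4] = ijc$dh
  sorted[5] = jc$dhi
sorted[1] = c$dhij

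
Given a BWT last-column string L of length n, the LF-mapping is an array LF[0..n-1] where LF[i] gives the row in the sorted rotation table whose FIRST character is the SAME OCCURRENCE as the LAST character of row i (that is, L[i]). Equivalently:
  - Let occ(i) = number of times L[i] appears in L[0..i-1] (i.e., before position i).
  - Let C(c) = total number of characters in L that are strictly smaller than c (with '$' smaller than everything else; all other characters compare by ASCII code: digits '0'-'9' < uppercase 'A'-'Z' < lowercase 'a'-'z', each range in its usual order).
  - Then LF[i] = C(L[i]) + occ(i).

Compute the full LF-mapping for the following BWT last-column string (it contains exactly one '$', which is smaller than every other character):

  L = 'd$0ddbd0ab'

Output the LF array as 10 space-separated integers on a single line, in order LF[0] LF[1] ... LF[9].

Char counts: '$':1, '0':2, 'a':1, 'b':2, 'd':4
C (first-col start): C('$')=0, C('0')=1, C('a')=3, C('b')=4, C('d')=6
L[0]='d': occ=0, LF[0]=C('d')+0=6+0=6
L[1]='$': occ=0, LF[1]=C('$')+0=0+0=0
L[2]='0': occ=0, LF[2]=C('0')+0=1+0=1
L[3]='d': occ=1, LF[3]=C('d')+1=6+1=7
L[4]='d': occ=2, LF[4]=C('d')+2=6+2=8
L[5]='b': occ=0, LF[5]=C('b')+0=4+0=4
L[6]='d': occ=3, LF[6]=C('d')+3=6+3=9
L[7]='0': occ=1, LF[7]=C('0')+1=1+1=2
L[8]='a': occ=0, LF[8]=C('a')+0=3+0=3
L[9]='b': occ=1, LF[9]=C('b')+1=4+1=5

Answer: 6 0 1 7 8 4 9 2 3 5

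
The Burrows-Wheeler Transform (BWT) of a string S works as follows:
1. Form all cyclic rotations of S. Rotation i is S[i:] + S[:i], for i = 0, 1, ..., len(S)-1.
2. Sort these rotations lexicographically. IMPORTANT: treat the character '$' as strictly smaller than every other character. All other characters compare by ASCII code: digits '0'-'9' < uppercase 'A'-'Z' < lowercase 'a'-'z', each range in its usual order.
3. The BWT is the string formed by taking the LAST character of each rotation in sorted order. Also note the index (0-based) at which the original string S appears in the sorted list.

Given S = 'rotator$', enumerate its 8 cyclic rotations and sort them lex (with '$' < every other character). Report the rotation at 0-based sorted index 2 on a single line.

Answer: or$rotat

Derivation:
All 8 rotations (rotation i = S[i:]+S[:i]):
  rot[0] = rotator$
  rot[1] = otator$r
  rot[2] = tator$ro
  rot[3] = ator$rot
  rot[4] = tor$rota
  rot[5] = or$rotat
  rot[6] = r$rotato
  rot[7] = $rotator
Sorted (with $ < everything):
  sorted[0] = $rotator
  sorted[1] = ator$rot
  sorted[2] = or$rotat
  sorted[3] = otator$r
  sorted[4] = r$rotato
  sorted[5] = rotator$
  sorted[6] = tator$ro
  sorted[7] = tor$rota
sorted[2] = or$rotat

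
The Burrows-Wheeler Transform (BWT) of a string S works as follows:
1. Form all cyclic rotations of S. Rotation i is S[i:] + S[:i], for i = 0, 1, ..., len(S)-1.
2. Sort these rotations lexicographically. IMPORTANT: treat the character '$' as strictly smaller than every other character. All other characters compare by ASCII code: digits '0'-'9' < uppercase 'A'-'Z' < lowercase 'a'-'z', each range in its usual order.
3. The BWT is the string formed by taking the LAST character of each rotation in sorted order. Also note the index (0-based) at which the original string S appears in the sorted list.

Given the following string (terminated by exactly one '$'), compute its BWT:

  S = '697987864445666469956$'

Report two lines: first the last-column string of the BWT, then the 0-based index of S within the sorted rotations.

All 22 rotations (rotation i = S[i:]+S[:i]):
  rot[0] = 697987864445666469956$
  rot[1] = 97987864445666469956$6
  rot[2] = 7987864445666469956$69
  rot[3] = 987864445666469956$697
  rot[4] = 87864445666469956$6979
  rot[5] = 7864445666469956$69798
  rot[6] = 864445666469956$697987
  rot[7] = 64445666469956$6979878
  rot[8] = 4445666469956$69798786
  rot[9] = 445666469956$697987864
  rot[10] = 45666469956$6979878644
  rot[11] = 5666469956$69798786444
  rot[12] = 666469956$697987864445
  rot[13] = 66469956$6979878644456
  rot[14] = 6469956$69798786444566
  rot[15] = 469956$697987864445666
  rot[16] = 69956$6979878644456664
  rot[17] = 9956$69798786444566646
  rot[18] = 956$697987864445666469
  rot[19] = 56$6979878644456664699
  rot[20] = 6$69798786444566646995
  rot[21] = $697987864445666469956
Sorted (with $ < everything):
  sorted[0] = $697987864445666469956  (last char: '6')
  sorted[1] = 4445666469956$69798786  (last char: '6')
  sorted[2] = 445666469956$697987864  (last char: '4')
  sorted[3] = 45666469956$6979878644  (last char: '4')
  sorted[4] = 469956$697987864445666  (last char: '6')
  sorted[5] = 56$6979878644456664699  (last char: '9')
  sorted[6] = 5666469956$69798786444  (last char: '4')
  sorted[7] = 6$69798786444566646995  (last char: '5')
  sorted[8] = 64445666469956$6979878  (last char: '8')
  sorted[9] = 6469956$69798786444566  (last char: '6')
  sorted[10] = 66469956$6979878644456  (last char: '6')
  sorted[11] = 666469956$697987864445  (last char: '5')
  sorted[12] = 697987864445666469956$  (last char: '$')
  sorted[13] = 69956$6979878644456664  (last char: '4')
  sorted[14] = 7864445666469956$69798  (last char: '8')
  sorted[15] = 7987864445666469956$69  (last char: '9')
  sorted[16] = 864445666469956$697987  (last char: '7')
  sorted[17] = 87864445666469956$6979  (last char: '9')
  sorted[18] = 956$697987864445666469  (last char: '9')
  sorted[19] = 97987864445666469956$6  (last char: '6')
  sorted[20] = 987864445666469956$697  (last char: '7')
  sorted[21] = 9956$69798786444566646  (last char: '6')
Last column: 664469458665$489799676
Original string S is at sorted index 12

Answer: 664469458665$489799676
12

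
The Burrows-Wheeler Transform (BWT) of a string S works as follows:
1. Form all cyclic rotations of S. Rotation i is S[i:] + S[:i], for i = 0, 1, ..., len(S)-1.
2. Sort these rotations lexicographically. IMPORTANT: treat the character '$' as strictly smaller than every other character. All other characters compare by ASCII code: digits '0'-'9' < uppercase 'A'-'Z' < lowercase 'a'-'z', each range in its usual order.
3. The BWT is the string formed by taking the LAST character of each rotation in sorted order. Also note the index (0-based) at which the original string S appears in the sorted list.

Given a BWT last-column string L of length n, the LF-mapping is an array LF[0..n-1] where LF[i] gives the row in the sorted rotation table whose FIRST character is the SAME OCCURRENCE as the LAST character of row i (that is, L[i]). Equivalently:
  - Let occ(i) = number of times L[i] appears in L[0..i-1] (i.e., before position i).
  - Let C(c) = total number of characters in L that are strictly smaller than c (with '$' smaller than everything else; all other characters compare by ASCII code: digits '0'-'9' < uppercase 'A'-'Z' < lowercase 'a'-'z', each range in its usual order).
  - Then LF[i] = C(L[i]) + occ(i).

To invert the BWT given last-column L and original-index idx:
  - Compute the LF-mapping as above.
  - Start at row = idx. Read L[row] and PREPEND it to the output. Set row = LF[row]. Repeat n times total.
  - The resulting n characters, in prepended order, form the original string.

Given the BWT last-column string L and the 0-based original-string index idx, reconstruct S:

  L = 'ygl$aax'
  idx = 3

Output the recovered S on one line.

LF mapping: 6 3 4 0 1 2 5
Walk LF starting at row 3, prepending L[row]:
  step 1: row=3, L[3]='$', prepend. Next row=LF[3]=0
  step 2: row=0, L[0]='y', prepend. Next row=LF[0]=6
  step 3: row=6, L[6]='x', prepend. Next row=LF[6]=5
  step 4: row=5, L[5]='a', prepend. Next row=LF[5]=2
  step 5: row=2, L[2]='l', prepend. Next row=LF[2]=4
  step 6: row=4, L[4]='a', prepend. Next row=LF[4]=1
  step 7: row=1, L[1]='g', prepend. Next row=LF[1]=3
Reversed output: galaxy$

Answer: galaxy$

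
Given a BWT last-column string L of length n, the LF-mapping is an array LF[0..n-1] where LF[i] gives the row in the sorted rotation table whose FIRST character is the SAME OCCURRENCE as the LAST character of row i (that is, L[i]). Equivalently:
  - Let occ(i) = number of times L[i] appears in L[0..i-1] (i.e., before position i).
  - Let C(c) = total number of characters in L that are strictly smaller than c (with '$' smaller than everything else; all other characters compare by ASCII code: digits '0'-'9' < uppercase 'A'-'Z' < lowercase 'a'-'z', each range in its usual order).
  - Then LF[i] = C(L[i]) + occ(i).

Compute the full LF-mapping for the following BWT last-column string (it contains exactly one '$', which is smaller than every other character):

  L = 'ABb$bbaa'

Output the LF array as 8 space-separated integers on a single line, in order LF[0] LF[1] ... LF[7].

Answer: 1 2 5 0 6 7 3 4

Derivation:
Char counts: '$':1, 'A':1, 'B':1, 'a':2, 'b':3
C (first-col start): C('$')=0, C('A')=1, C('B')=2, C('a')=3, C('b')=5
L[0]='A': occ=0, LF[0]=C('A')+0=1+0=1
L[1]='B': occ=0, LF[1]=C('B')+0=2+0=2
L[2]='b': occ=0, LF[2]=C('b')+0=5+0=5
L[3]='$': occ=0, LF[3]=C('$')+0=0+0=0
L[4]='b': occ=1, LF[4]=C('b')+1=5+1=6
L[5]='b': occ=2, LF[5]=C('b')+2=5+2=7
L[6]='a': occ=0, LF[6]=C('a')+0=3+0=3
L[7]='a': occ=1, LF[7]=C('a')+1=3+1=4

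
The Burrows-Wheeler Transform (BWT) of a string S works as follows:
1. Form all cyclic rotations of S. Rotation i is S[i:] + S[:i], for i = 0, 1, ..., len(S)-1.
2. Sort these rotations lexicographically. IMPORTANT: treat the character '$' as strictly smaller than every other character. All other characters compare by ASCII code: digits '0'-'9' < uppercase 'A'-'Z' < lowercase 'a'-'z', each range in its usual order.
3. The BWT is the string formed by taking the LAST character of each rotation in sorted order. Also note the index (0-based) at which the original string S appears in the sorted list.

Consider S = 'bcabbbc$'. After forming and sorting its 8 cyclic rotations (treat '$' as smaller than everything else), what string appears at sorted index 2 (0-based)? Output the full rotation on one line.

Answer: bbbc$bca

Derivation:
All 8 rotations (rotation i = S[i:]+S[:i]):
  rot[0] = bcabbbc$
  rot[1] = cabbbc$b
  rot[2] = abbbc$bc
  rot[3] = bbbc$bca
  rot[4] = bbc$bcab
  rot[5] = bc$bcabb
  rot[6] = c$bcabbb
  rot[7] = $bcabbbc
Sorted (with $ < everything):
  sorted[0] = $bcabbbc
  sorted[1] = abbbc$bc
  sorted[2] = bbbc$bca
  sorted[3] = bbc$bcab
  sorted[4] = bc$bcabb
  sorted[5] = bcabbbc$
  sorted[6] = c$bcabbb
  sorted[7] = cabbbc$b
sorted[2] = bbbc$bca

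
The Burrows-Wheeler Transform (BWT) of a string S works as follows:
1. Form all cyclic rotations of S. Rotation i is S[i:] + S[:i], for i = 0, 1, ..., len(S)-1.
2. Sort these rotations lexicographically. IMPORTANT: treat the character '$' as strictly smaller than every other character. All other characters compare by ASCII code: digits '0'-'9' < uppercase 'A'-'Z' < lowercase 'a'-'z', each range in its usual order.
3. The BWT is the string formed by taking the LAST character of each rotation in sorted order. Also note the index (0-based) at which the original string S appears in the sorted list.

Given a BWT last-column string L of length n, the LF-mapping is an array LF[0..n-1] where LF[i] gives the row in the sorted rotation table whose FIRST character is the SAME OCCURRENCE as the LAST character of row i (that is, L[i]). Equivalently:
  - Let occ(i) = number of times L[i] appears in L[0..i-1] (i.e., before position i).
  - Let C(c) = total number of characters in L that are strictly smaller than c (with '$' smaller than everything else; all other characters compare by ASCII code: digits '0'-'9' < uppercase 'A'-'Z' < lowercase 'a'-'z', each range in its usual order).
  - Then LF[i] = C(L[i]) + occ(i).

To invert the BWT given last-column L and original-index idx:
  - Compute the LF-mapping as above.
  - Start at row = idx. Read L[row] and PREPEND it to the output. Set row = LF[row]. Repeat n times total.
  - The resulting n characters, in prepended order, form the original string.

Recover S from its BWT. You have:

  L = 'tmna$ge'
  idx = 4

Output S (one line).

Answer: magnet$

Derivation:
LF mapping: 6 4 5 1 0 3 2
Walk LF starting at row 4, prepending L[row]:
  step 1: row=4, L[4]='$', prepend. Next row=LF[4]=0
  step 2: row=0, L[0]='t', prepend. Next row=LF[0]=6
  step 3: row=6, L[6]='e', prepend. Next row=LF[6]=2
  step 4: row=2, L[2]='n', prepend. Next row=LF[2]=5
  step 5: row=5, L[5]='g', prepend. Next row=LF[5]=3
  step 6: row=3, L[3]='a', prepend. Next row=LF[3]=1
  step 7: row=1, L[1]='m', prepend. Next row=LF[1]=4
Reversed output: magnet$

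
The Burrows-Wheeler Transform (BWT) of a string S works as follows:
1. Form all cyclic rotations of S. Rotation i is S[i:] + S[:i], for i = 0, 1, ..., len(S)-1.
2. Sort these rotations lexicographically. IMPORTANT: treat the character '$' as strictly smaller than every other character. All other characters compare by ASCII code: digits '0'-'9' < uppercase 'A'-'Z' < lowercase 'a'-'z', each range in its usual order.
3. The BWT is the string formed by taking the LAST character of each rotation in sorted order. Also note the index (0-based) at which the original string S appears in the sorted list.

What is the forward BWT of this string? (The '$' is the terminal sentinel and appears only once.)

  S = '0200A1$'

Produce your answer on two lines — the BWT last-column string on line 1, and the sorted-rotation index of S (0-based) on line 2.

All 7 rotations (rotation i = S[i:]+S[:i]):
  rot[0] = 0200A1$
  rot[1] = 200A1$0
  rot[2] = 00A1$02
  rot[3] = 0A1$020
  rot[4] = A1$0200
  rot[5] = 1$0200A
  rot[6] = $0200A1
Sorted (with $ < everything):
  sorted[0] = $0200A1  (last char: '1')
  sorted[1] = 00A1$02  (last char: '2')
  sorted[2] = 0200A1$  (last char: '$')
  sorted[3] = 0A1$020  (last char: '0')
  sorted[4] = 1$0200A  (last char: 'A')
  sorted[5] = 200A1$0  (last char: '0')
  sorted[6] = A1$0200  (last char: '0')
Last column: 12$0A00
Original string S is at sorted index 2

Answer: 12$0A00
2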